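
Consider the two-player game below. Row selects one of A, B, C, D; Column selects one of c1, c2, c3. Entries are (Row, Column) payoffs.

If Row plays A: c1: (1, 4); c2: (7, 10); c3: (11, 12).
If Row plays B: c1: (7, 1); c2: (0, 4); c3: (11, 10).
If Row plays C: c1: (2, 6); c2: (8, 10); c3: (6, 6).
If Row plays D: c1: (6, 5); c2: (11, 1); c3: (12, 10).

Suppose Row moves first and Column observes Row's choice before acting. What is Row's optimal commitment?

Backward induction with Row moving first.
- A: Column compares 4, 10, 12 and picks c3; Row would get 11.
- B: Column compares 1, 4, 10 and picks c3; Row would get 11.
- C: Column compares 6, 10, 6 and picks c2; Row would get 8.
- D: Column compares 5, 1, 10 and picks c3; Row would get 12.
Maximizing over 11, 11, 8, 12, Row chooses D. Subgame-perfect outcome: (D, c3) with payoffs (12, 10).

D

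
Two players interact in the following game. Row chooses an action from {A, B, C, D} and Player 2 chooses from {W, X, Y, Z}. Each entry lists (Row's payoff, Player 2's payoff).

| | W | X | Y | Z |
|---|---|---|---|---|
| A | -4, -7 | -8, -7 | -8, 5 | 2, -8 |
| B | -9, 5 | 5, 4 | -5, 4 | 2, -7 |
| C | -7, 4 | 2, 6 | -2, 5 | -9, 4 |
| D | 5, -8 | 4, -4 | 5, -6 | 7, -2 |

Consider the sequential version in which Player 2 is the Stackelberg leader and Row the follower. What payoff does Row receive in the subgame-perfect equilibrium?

5

Solve by backward induction (Player 2 leads).
- W: Row compares -4, -9, -7, 5 and picks D; Player 2 would get -8.
- X: Row compares -8, 5, 2, 4 and picks B; Player 2 would get 4.
- Y: Row compares -8, -5, -2, 5 and picks D; Player 2 would get -6.
- Z: Row compares 2, 2, -9, 7 and picks D; Player 2 would get -2.
Maximizing over -8, 4, -6, -2, Player 2 chooses X. Subgame-perfect outcome: (B, X) with payoffs (5, 4).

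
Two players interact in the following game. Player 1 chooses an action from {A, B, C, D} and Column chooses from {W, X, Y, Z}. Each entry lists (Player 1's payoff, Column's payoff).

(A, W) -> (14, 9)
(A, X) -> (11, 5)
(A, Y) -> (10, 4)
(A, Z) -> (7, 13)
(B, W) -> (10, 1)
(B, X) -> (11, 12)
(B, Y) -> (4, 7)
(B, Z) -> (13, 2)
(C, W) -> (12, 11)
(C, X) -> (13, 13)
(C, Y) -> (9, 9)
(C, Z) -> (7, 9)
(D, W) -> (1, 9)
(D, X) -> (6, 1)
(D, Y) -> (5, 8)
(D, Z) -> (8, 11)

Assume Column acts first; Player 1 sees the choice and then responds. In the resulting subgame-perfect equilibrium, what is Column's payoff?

13

Solve by backward induction (Column leads).
- W: Player 1 compares 14, 10, 12, 1 and picks A; Column would get 9.
- X: Player 1 compares 11, 11, 13, 6 and picks C; Column would get 13.
- Y: Player 1 compares 10, 4, 9, 5 and picks A; Column would get 4.
- Z: Player 1 compares 7, 13, 7, 8 and picks B; Column would get 2.
Among 9, 13, 4, 2, the best is 13 at X. Subgame-perfect outcome: (C, X) with payoffs (13, 13).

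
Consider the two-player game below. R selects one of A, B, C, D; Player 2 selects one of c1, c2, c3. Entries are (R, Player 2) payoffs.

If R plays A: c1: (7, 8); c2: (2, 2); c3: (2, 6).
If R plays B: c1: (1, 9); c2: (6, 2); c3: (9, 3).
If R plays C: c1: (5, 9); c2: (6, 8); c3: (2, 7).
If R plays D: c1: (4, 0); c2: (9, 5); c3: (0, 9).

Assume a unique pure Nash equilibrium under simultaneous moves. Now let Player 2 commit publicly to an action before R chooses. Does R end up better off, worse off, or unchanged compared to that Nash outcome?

unchanged

R best-responds to each possible Player 2 move:
- c1: R compares 7, 1, 5, 4 and picks A; Player 2 would get 8.
- c2: R compares 2, 6, 6, 9 and picks D; Player 2 would get 5.
- c3: R compares 2, 9, 2, 0 and picks B; Player 2 would get 3.
Among 8, 5, 3, the best is 8 at c1. Subgame-perfect outcome: (A, c1) with payoffs (7, 8).
Under simultaneous play:
R's best replies: c1→A; c2→D; c3→B.
Player 2's best replies: A→c1; B→c1; C→c1; D→c3.
The unique mutual best reply is (A, c1), giving (7, 8).
R earns 7 sequentially versus 7 at the Nash outcome: unchanged.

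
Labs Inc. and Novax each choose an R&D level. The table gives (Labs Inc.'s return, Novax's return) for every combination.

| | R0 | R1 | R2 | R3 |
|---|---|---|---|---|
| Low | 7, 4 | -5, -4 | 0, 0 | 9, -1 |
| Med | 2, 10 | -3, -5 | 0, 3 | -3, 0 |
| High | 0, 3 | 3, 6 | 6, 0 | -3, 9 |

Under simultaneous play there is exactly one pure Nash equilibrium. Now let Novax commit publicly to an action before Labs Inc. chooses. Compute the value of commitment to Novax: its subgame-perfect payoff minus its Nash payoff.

2

Solve by backward induction (Novax leads).
- R0: Labs Inc. compares 7, 2, 0 and picks Low; Novax would get 4.
- R1: Labs Inc. compares -5, -3, 3 and picks High; Novax would get 6.
- R2: Labs Inc. compares 0, 0, 6 and picks High; Novax would get 0.
- R3: Labs Inc. compares 9, -3, -3 and picks Low; Novax would get -1.
Among 4, 6, 0, -1, the best is 6 at R1. Subgame-perfect outcome: (High, R1) with payoffs (3, 6).
For the simultaneous game, intersect best replies.
Labs Inc.'s best replies: R0→Low; R1→High; R2→High; R3→Low.
Novax's best replies: Low→R0; Med→R0; High→R3.
Only (Low, R0) has each player best-responding; Nash payoffs (7, 4).
Novax's commitment gain: 6 − 4 = 2.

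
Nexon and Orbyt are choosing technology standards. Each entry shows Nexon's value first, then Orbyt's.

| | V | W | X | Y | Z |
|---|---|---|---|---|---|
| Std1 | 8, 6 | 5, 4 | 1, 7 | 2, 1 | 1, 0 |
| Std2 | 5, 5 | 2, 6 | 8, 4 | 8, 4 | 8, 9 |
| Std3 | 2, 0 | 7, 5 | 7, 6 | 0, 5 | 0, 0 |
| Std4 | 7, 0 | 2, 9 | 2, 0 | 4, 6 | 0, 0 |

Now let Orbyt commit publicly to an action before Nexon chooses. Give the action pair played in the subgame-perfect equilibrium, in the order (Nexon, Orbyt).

Solve by backward induction (Orbyt leads).
- V: Nexon compares 8, 5, 2, 7 and picks Std1; Orbyt would get 6.
- W: Nexon compares 5, 2, 7, 2 and picks Std3; Orbyt would get 5.
- X: Nexon compares 1, 8, 7, 2 and picks Std2; Orbyt would get 4.
- Y: Nexon compares 2, 8, 0, 4 and picks Std2; Orbyt would get 4.
- Z: Nexon compares 1, 8, 0, 0 and picks Std2; Orbyt would get 9.
Maximizing over 6, 5, 4, 4, 9, Orbyt chooses Z. Subgame-perfect outcome: (Std2, Z) with payoffs (8, 9).

(Std2, Z)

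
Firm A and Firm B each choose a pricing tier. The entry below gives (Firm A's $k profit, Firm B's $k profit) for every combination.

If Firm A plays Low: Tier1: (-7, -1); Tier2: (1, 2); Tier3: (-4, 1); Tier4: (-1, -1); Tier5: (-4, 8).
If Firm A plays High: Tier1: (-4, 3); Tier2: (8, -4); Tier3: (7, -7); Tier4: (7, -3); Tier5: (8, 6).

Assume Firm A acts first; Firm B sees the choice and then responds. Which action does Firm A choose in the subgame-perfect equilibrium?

Solve by backward induction (Firm A leads).
- Low: Firm B compares -1, 2, 1, -1, 8 and picks Tier5; Firm A would get -4.
- High: Firm B compares 3, -4, -7, -3, 6 and picks Tier5; Firm A would get 8.
Among -4, 8, the best is 8 at High. Subgame-perfect outcome: (High, Tier5) with payoffs (8, 6).

High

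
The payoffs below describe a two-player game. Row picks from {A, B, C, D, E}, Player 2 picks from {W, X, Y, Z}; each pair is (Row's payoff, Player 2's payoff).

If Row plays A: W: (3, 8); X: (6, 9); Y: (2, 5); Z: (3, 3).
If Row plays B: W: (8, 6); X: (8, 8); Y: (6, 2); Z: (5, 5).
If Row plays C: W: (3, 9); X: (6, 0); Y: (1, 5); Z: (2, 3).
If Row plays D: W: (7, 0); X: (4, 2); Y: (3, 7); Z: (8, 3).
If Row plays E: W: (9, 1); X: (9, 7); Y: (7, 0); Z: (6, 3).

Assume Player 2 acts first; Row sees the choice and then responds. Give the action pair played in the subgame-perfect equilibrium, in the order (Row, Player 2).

Row best-responds to each possible Player 2 move:
- W: BR = E, leader payoff 1.
- X: BR = E, leader payoff 7.
- Y: BR = E, leader payoff 0.
- Z: BR = D, leader payoff 3.
Maximizing over 1, 7, 0, 3, Player 2 chooses X. Subgame-perfect outcome: (E, X) with payoffs (9, 7).

(E, X)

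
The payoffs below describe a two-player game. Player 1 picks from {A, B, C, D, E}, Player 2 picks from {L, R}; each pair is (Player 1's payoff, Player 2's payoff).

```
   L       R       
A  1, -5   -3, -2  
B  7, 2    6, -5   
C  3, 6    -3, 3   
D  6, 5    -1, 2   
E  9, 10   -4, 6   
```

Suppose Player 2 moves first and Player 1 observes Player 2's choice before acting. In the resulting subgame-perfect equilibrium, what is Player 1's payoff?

9

Player 1 best-responds to each possible Player 2 move:
- L: BR = E, leader payoff 10.
- R: BR = B, leader payoff -5.
Maximizing over 10, -5, Player 2 chooses L. Subgame-perfect outcome: (E, L) with payoffs (9, 10).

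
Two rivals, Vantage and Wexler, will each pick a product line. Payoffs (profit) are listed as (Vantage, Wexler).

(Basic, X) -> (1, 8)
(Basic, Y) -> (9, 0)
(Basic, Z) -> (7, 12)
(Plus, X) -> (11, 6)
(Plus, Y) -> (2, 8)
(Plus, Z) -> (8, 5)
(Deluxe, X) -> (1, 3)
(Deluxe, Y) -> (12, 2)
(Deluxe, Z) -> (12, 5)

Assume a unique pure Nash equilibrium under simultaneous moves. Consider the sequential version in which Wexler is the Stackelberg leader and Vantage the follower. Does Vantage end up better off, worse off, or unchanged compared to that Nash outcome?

worse off

Backward induction with Wexler moving first.
- X → Vantage plays Plus (best of 1, 11, 1); Wexler gets 6.
- Y → Vantage plays Deluxe (best of 9, 2, 12); Wexler gets 2.
- Z → Vantage plays Deluxe (best of 7, 8, 12); Wexler gets 5.
Wexler's induced payoffs are 6, 2, 5, so Wexler commits to X. Subgame-perfect outcome: (Plus, X) with payoffs (11, 6).
Under simultaneous play:
Vantage's best replies: X→Plus; Y→Deluxe; Z→Deluxe.
Wexler's best replies: Basic→Z; Plus→Y; Deluxe→Z.
Only (Deluxe, Z) has each player best-responding; Nash payoffs (12, 5).
Vantage earns 11 sequentially versus 12 at the Nash outcome: worse off.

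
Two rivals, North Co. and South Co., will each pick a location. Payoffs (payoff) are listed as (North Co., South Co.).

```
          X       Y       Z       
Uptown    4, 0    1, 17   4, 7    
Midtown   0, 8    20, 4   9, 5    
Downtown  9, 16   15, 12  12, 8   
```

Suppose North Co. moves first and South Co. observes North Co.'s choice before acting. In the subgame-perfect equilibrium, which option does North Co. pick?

Downtown

Backward induction with North Co. moving first.
- Uptown → South Co. plays Y (best of 0, 17, 7); North Co. gets 1.
- Midtown → South Co. plays X (best of 8, 4, 5); North Co. gets 0.
- Downtown → South Co. plays X (best of 16, 12, 8); North Co. gets 9.
Maximizing over 1, 0, 9, North Co. chooses Downtown. Subgame-perfect outcome: (Downtown, X) with payoffs (9, 16).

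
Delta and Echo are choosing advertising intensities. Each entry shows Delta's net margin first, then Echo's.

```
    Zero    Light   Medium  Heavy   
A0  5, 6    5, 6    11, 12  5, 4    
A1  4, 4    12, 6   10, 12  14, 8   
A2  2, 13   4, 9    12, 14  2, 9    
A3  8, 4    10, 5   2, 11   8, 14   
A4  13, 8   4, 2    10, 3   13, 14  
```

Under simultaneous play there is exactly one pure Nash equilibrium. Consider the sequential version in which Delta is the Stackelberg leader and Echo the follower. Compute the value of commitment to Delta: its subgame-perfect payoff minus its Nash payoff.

Solve by backward induction (Delta leads).
- A0 → Echo plays Medium (best of 6, 6, 12, 4); Delta gets 11.
- A1 → Echo plays Medium (best of 4, 6, 12, 8); Delta gets 10.
- A2 → Echo plays Medium (best of 13, 9, 14, 9); Delta gets 12.
- A3 → Echo plays Heavy (best of 4, 5, 11, 14); Delta gets 8.
- A4 → Echo plays Heavy (best of 8, 2, 3, 14); Delta gets 13.
Delta's induced payoffs are 11, 10, 12, 8, 13, so Delta commits to A4. Subgame-perfect outcome: (A4, Heavy) with payoffs (13, 14).
Under simultaneous play:
Delta's best replies: Zero→A4; Light→A1; Medium→A2; Heavy→A1.
Echo's best replies: A0→Medium; A1→Medium; A2→Medium; A3→Heavy; A4→Heavy.
The unique mutual best reply is (A2, Medium), giving (12, 14).
Delta's commitment gain: 13 − 12 = 1.

1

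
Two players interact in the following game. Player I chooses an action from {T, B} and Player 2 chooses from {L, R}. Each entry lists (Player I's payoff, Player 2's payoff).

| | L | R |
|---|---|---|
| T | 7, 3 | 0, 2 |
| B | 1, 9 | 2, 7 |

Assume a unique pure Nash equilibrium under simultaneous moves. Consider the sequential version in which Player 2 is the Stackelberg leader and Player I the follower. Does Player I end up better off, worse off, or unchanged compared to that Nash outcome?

Player I best-responds to each possible Player 2 move:
- L: BR = T, leader payoff 3.
- R: BR = B, leader payoff 7.
Among 3, 7, the best is 7 at R. Subgame-perfect outcome: (B, R) with payoffs (2, 7).
Under simultaneous play:
Player I's best replies: L→T; R→B.
Player 2's best replies: T→L; B→L.
Only (T, L) has each player best-responding; Nash payoffs (7, 3).
Player I earns 2 sequentially versus 7 at the Nash outcome: worse off.

worse off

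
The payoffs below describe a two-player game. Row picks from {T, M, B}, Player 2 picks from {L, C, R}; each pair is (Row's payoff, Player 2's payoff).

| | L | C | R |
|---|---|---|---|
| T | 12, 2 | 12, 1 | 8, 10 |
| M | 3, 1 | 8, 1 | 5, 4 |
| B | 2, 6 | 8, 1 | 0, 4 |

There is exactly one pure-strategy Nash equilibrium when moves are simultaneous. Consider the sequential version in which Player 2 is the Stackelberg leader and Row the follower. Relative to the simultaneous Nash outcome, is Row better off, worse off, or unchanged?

Row best-responds to each possible Player 2 move:
- L → Row plays T (best of 12, 3, 2); Player 2 gets 2.
- C → Row plays T (best of 12, 8, 8); Player 2 gets 1.
- R → Row plays T (best of 8, 5, 0); Player 2 gets 10.
Among 2, 1, 10, the best is 10 at R. Subgame-perfect outcome: (T, R) with payoffs (8, 10).
For the simultaneous game, intersect best replies.
Row's best replies: L→T; C→T; R→T.
Player 2's best replies: T→R; M→R; B→L.
Only (T, R) has each player best-responding; Nash payoffs (8, 10).
Row earns 8 sequentially versus 8 at the Nash outcome: unchanged.

unchanged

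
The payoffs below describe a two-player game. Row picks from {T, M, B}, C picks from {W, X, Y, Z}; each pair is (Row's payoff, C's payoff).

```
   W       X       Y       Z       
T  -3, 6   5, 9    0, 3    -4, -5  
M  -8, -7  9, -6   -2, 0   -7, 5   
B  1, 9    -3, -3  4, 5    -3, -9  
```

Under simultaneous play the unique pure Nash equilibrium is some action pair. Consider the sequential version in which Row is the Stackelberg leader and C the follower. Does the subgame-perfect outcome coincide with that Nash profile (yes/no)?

Work backward from C's decision.
- T → C plays X (best of 6, 9, 3, -5); Row gets 5.
- M → C plays Z (best of -7, -6, 0, 5); Row gets -7.
- B → C plays W (best of 9, -3, 5, -9); Row gets 1.
Row's induced payoffs are 5, -7, 1, so Row commits to T. Subgame-perfect outcome: (T, X) with payoffs (5, 9).
Now find the simultaneous Nash equilibrium.
Row's best replies: W→B; X→M; Y→B; Z→B.
C's best replies: T→X; M→Z; B→W.
The unique mutual best reply is (B, W), giving (1, 9).
Sequential outcome (T, X) differs from the Nash profile (B, W).

no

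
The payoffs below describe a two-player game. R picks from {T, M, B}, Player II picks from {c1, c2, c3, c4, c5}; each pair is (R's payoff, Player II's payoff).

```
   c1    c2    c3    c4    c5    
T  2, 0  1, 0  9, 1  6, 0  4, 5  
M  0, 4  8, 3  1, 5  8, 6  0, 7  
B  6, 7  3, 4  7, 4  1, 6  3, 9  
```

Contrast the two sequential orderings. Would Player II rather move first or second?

If R leads: Player II's best replies are T→c5, M→c5, B→c5; R's induced payoffs 4, 0, 3; outcome (T, c5), payoffs (4, 5).
If Player II leads: R's best replies are c1→B, c2→M, c3→T, c4→M, c5→T; Player II's induced payoffs 7, 3, 1, 6, 5; outcome (B, c1), payoffs (6, 7).
Player II gets 7 moving first and 5 moving second, so Player II prefers to move first.

first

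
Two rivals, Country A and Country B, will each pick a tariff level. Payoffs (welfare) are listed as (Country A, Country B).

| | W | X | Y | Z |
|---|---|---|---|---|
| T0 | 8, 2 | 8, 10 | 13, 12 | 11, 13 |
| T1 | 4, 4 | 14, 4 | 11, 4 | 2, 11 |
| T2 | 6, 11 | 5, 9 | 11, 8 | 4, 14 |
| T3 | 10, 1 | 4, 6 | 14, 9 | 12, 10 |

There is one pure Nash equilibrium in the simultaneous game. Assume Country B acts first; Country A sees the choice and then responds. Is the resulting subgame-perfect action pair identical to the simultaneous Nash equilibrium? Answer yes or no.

Solve by backward induction (Country B leads).
- W: Country A compares 8, 4, 6, 10 and picks T3; Country B would get 1.
- X: Country A compares 8, 14, 5, 4 and picks T1; Country B would get 4.
- Y: Country A compares 13, 11, 11, 14 and picks T3; Country B would get 9.
- Z: Country A compares 11, 2, 4, 12 and picks T3; Country B would get 10.
Country B's induced payoffs are 1, 4, 9, 10, so Country B commits to Z. Subgame-perfect outcome: (T3, Z) with payoffs (12, 10).
Under simultaneous play:
Country A's best replies: W→T3; X→T1; Y→T3; Z→T3.
Country B's best replies: T0→Z; T1→Z; T2→Z; T3→Z.
The unique mutual best reply is (T3, Z), giving (12, 10).
Sequential outcome (T3, Z) coincides with the Nash profile (T3, Z).

yes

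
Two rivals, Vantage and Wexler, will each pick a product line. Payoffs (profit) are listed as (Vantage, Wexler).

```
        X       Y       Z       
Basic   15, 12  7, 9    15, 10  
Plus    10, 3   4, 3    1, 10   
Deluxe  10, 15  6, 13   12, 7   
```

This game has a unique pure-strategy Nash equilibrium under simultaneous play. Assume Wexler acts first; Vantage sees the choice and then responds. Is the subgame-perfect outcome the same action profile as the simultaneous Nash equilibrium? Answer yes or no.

yes

Work backward from Vantage's decision.
- X: BR = Basic, leader payoff 12.
- Y: BR = Basic, leader payoff 9.
- Z: BR = Basic, leader payoff 10.
Maximizing over 12, 9, 10, Wexler chooses X. Subgame-perfect outcome: (Basic, X) with payoffs (15, 12).
Now find the simultaneous Nash equilibrium.
Vantage's best replies: X→Basic; Y→Basic; Z→Basic.
Wexler's best replies: Basic→X; Plus→Z; Deluxe→X.
Only (Basic, X) has each player best-responding; Nash payoffs (15, 12).
Sequential outcome (Basic, X) coincides with the Nash profile (Basic, X).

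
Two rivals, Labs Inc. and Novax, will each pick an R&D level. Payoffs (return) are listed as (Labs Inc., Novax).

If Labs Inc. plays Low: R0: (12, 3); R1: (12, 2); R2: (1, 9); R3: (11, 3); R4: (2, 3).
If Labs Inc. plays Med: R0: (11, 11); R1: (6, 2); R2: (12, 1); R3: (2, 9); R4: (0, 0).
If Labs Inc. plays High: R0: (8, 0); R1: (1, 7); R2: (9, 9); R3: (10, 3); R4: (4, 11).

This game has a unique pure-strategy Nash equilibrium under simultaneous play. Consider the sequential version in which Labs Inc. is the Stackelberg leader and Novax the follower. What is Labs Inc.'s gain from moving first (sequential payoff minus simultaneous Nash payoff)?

7

Solve by backward induction (Labs Inc. leads).
- Low → Novax plays R2 (best of 3, 2, 9, 3, 3); Labs Inc. gets 1.
- Med → Novax plays R0 (best of 11, 2, 1, 9, 0); Labs Inc. gets 11.
- High → Novax plays R4 (best of 0, 7, 9, 3, 11); Labs Inc. gets 4.
Labs Inc.'s induced payoffs are 1, 11, 4, so Labs Inc. commits to Med. Subgame-perfect outcome: (Med, R0) with payoffs (11, 11).
Under simultaneous play:
Labs Inc.'s best replies: R0→Low; R1→Low; R2→Med; R3→Low; R4→High.
Novax's best replies: Low→R2; Med→R0; High→R4.
The unique mutual best reply is (High, R4), giving (4, 11).
Labs Inc.'s commitment gain: 11 − 4 = 7.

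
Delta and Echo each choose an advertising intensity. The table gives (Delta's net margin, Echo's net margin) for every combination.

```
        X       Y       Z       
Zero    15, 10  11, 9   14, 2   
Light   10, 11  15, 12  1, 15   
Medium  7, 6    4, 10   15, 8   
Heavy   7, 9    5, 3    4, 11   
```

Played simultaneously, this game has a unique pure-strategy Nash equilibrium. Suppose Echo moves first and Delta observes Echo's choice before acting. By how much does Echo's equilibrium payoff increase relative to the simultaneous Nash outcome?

2

Delta best-responds to each possible Echo move:
- X → Delta plays Zero (best of 15, 10, 7, 7); Echo gets 10.
- Y → Delta plays Light (best of 11, 15, 4, 5); Echo gets 12.
- Z → Delta plays Medium (best of 14, 1, 15, 4); Echo gets 8.
Maximizing over 10, 12, 8, Echo chooses Y. Subgame-perfect outcome: (Light, Y) with payoffs (15, 12).
For the simultaneous game, intersect best replies.
Delta's best replies: X→Zero; Y→Light; Z→Medium.
Echo's best replies: Zero→X; Light→Z; Medium→Y; Heavy→Z.
The unique mutual best reply is (Zero, X), giving (15, 10).
Echo's commitment gain: 12 − 10 = 2.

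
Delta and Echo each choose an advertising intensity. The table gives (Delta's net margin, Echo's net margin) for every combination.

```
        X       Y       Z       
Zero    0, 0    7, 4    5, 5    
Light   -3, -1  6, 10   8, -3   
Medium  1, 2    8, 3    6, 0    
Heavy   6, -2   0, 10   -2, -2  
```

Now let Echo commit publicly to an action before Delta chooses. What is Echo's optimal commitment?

Y

Solve by backward induction (Echo leads).
- X → Delta plays Heavy (best of 0, -3, 1, 6); Echo gets -2.
- Y → Delta plays Medium (best of 7, 6, 8, 0); Echo gets 3.
- Z → Delta plays Light (best of 5, 8, 6, -2); Echo gets -3.
Among -2, 3, -3, the best is 3 at Y. Subgame-perfect outcome: (Medium, Y) with payoffs (8, 3).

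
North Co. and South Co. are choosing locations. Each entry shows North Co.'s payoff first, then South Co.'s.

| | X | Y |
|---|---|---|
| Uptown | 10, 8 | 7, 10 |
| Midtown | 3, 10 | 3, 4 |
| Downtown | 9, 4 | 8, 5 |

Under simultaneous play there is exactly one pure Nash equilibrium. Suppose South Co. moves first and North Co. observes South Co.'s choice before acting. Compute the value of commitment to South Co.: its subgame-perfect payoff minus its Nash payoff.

Work backward from North Co.'s decision.
- X: North Co. compares 10, 3, 9 and picks Uptown; South Co. would get 8.
- Y: North Co. compares 7, 3, 8 and picks Downtown; South Co. would get 5.
South Co.'s induced payoffs are 8, 5, so South Co. commits to X. Subgame-perfect outcome: (Uptown, X) with payoffs (10, 8).
For the simultaneous game, intersect best replies.
North Co.'s best replies: X→Uptown; Y→Downtown.
South Co.'s best replies: Uptown→Y; Midtown→X; Downtown→Y.
Only (Downtown, Y) has each player best-responding; Nash payoffs (8, 5).
South Co.'s commitment gain: 8 − 5 = 3.

3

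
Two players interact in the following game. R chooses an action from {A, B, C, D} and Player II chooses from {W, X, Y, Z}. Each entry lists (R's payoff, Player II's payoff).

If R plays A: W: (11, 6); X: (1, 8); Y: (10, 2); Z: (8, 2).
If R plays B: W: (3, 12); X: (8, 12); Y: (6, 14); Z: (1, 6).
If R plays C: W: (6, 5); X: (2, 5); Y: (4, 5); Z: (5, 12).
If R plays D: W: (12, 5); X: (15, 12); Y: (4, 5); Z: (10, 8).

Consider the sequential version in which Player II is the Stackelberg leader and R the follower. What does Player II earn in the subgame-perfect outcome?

R best-responds to each possible Player II move:
- W → R plays D (best of 11, 3, 6, 12); Player II gets 5.
- X → R plays D (best of 1, 8, 2, 15); Player II gets 12.
- Y → R plays A (best of 10, 6, 4, 4); Player II gets 2.
- Z → R plays D (best of 8, 1, 5, 10); Player II gets 8.
Maximizing over 5, 12, 2, 8, Player II chooses X. Subgame-perfect outcome: (D, X) with payoffs (15, 12).

12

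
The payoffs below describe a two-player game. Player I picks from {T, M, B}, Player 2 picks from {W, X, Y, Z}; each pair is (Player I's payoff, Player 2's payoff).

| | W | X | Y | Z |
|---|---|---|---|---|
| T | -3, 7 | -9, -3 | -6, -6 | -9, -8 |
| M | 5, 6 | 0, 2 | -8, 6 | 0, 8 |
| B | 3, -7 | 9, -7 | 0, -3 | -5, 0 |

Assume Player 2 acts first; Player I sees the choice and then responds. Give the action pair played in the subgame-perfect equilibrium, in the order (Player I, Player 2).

(M, Z)

Backward induction with Player 2 moving first.
- W: Player I compares -3, 5, 3 and picks M; Player 2 would get 6.
- X: Player I compares -9, 0, 9 and picks B; Player 2 would get -7.
- Y: Player I compares -6, -8, 0 and picks B; Player 2 would get -3.
- Z: Player I compares -9, 0, -5 and picks M; Player 2 would get 8.
Player 2's induced payoffs are 6, -7, -3, 8, so Player 2 commits to Z. Subgame-perfect outcome: (M, Z) with payoffs (0, 8).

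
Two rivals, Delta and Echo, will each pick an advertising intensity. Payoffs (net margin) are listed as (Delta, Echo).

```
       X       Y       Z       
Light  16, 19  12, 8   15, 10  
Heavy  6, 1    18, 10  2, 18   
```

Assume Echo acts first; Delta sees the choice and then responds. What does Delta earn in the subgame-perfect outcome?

16

Backward induction with Echo moving first.
- X → Delta plays Light (best of 16, 6); Echo gets 19.
- Y → Delta plays Heavy (best of 12, 18); Echo gets 10.
- Z → Delta plays Light (best of 15, 2); Echo gets 10.
Maximizing over 19, 10, 10, Echo chooses X. Subgame-perfect outcome: (Light, X) with payoffs (16, 19).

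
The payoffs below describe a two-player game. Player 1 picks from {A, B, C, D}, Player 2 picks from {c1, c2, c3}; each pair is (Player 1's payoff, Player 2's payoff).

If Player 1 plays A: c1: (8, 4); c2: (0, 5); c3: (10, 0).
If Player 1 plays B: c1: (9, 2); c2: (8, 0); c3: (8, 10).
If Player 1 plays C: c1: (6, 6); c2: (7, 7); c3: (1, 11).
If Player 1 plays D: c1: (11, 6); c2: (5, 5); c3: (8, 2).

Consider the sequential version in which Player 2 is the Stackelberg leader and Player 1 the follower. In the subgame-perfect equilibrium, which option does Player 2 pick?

Solve by backward induction (Player 2 leads).
- c1: Player 1 compares 8, 9, 6, 11 and picks D; Player 2 would get 6.
- c2: Player 1 compares 0, 8, 7, 5 and picks B; Player 2 would get 0.
- c3: Player 1 compares 10, 8, 1, 8 and picks A; Player 2 would get 0.
Among 6, 0, 0, the best is 6 at c1. Subgame-perfect outcome: (D, c1) with payoffs (11, 6).

c1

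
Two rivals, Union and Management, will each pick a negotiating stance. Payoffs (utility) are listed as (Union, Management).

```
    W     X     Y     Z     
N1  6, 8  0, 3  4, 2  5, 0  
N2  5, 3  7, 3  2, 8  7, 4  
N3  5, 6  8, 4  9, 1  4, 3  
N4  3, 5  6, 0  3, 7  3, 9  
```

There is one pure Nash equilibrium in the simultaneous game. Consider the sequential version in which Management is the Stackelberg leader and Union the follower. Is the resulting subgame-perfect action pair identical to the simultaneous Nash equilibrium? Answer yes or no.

Backward induction with Management moving first.
- W: Union compares 6, 5, 5, 3 and picks N1; Management would get 8.
- X: Union compares 0, 7, 8, 6 and picks N3; Management would get 4.
- Y: Union compares 4, 2, 9, 3 and picks N3; Management would get 1.
- Z: Union compares 5, 7, 4, 3 and picks N2; Management would get 4.
Maximizing over 8, 4, 1, 4, Management chooses W. Subgame-perfect outcome: (N1, W) with payoffs (6, 8).
Now find the simultaneous Nash equilibrium.
Union's best replies: W→N1; X→N3; Y→N3; Z→N2.
Management's best replies: N1→W; N2→Y; N3→W; N4→Z.
The unique mutual best reply is (N1, W), giving (6, 8).
Sequential outcome (N1, W) coincides with the Nash profile (N1, W).

yes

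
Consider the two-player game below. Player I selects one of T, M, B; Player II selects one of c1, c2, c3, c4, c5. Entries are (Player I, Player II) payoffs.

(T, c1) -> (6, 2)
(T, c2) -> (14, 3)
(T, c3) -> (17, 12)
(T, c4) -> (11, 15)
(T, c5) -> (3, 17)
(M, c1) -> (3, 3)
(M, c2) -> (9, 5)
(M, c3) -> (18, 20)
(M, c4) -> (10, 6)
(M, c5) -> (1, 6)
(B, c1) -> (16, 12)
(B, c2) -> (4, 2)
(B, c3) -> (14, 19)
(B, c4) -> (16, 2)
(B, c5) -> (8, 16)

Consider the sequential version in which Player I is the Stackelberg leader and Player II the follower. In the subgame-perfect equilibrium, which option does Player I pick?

Player II best-responds to each possible Player I move:
- T → Player II plays c5 (best of 2, 3, 12, 15, 17); Player I gets 3.
- M → Player II plays c3 (best of 3, 5, 20, 6, 6); Player I gets 18.
- B → Player II plays c3 (best of 12, 2, 19, 2, 16); Player I gets 14.
Maximizing over 3, 18, 14, Player I chooses M. Subgame-perfect outcome: (M, c3) with payoffs (18, 20).

M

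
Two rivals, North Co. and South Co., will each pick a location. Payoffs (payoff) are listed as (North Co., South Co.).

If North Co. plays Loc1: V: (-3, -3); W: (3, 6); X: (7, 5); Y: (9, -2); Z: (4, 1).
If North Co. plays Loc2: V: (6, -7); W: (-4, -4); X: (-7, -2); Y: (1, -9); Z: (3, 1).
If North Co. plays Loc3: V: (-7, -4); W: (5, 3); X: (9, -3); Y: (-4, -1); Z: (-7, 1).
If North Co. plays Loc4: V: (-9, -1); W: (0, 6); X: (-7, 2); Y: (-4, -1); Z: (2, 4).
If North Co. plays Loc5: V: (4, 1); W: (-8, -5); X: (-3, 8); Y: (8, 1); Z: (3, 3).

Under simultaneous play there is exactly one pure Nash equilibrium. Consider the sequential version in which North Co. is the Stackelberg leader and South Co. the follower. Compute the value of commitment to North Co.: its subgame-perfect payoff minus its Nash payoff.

Backward induction with North Co. moving first.
- Loc1: South Co. compares -3, 6, 5, -2, 1 and picks W; North Co. would get 3.
- Loc2: South Co. compares -7, -4, -2, -9, 1 and picks Z; North Co. would get 3.
- Loc3: South Co. compares -4, 3, -3, -1, 1 and picks W; North Co. would get 5.
- Loc4: South Co. compares -1, 6, 2, -1, 4 and picks W; North Co. would get 0.
- Loc5: South Co. compares 1, -5, 8, 1, 3 and picks X; North Co. would get -3.
Among 3, 3, 5, 0, -3, the best is 5 at Loc3. Subgame-perfect outcome: (Loc3, W) with payoffs (5, 3).
Now find the simultaneous Nash equilibrium.
North Co.'s best replies: V→Loc2; W→Loc3; X→Loc3; Y→Loc1; Z→Loc1.
South Co.'s best replies: Loc1→W; Loc2→Z; Loc3→W; Loc4→W; Loc5→X.
The unique mutual best reply is (Loc3, W), giving (5, 3).
North Co.'s commitment gain: 5 − 5 = 0.

0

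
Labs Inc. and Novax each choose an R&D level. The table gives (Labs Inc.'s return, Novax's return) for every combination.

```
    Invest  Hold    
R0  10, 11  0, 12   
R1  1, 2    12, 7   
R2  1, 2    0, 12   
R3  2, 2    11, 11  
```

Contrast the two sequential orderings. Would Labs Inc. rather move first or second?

first

If Labs Inc. leads: Novax's best replies are R0→Hold, R1→Hold, R2→Hold, R3→Hold; Labs Inc.'s induced payoffs 0, 12, 0, 11; outcome (R1, Hold), payoffs (12, 7).
If Novax leads: Labs Inc.'s best replies are Invest→R0, Hold→R1; Novax's induced payoffs 11, 7; outcome (R0, Invest), payoffs (10, 11).
Labs Inc. gets 12 moving first and 10 moving second, so Labs Inc. prefers to move first.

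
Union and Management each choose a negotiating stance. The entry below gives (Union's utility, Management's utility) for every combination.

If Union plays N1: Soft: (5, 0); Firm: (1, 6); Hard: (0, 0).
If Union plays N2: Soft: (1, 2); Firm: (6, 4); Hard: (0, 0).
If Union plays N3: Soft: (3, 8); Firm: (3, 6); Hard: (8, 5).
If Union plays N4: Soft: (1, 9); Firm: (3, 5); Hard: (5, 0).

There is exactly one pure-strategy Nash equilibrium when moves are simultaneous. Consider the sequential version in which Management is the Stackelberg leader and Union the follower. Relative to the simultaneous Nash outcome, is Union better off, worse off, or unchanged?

Work backward from Union's decision.
- Soft → Union plays N1 (best of 5, 1, 3, 1); Management gets 0.
- Firm → Union plays N2 (best of 1, 6, 3, 3); Management gets 4.
- Hard → Union plays N3 (best of 0, 0, 8, 5); Management gets 5.
Maximizing over 0, 4, 5, Management chooses Hard. Subgame-perfect outcome: (N3, Hard) with payoffs (8, 5).
Under simultaneous play:
Union's best replies: Soft→N1; Firm→N2; Hard→N3.
Management's best replies: N1→Firm; N2→Firm; N3→Soft; N4→Soft.
The unique mutual best reply is (N2, Firm), giving (6, 4).
Union earns 8 sequentially versus 6 at the Nash outcome: better off.

better off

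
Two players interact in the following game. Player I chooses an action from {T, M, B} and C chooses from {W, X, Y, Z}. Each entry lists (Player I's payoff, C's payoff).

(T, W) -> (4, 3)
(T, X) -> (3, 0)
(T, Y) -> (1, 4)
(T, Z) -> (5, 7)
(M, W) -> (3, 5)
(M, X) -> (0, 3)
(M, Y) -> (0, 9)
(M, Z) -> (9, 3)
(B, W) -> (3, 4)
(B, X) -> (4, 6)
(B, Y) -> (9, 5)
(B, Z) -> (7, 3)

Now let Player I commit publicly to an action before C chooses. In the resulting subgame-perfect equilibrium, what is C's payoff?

Work backward from C's decision.
- T → C plays Z (best of 3, 0, 4, 7); Player I gets 5.
- M → C plays Y (best of 5, 3, 9, 3); Player I gets 0.
- B → C plays X (best of 4, 6, 5, 3); Player I gets 4.
Among 5, 0, 4, the best is 5 at T. Subgame-perfect outcome: (T, Z) with payoffs (5, 7).

7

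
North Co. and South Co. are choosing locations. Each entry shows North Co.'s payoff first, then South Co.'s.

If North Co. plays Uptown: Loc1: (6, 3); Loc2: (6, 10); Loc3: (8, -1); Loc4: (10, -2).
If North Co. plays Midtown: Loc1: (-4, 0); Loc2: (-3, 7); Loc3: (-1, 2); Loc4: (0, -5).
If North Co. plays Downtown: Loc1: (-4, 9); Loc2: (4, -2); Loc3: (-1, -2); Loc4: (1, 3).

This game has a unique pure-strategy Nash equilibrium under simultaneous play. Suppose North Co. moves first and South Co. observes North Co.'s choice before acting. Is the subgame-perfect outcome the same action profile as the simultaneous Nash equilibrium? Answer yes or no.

Solve by backward induction (North Co. leads).
- Uptown: South Co. compares 3, 10, -1, -2 and picks Loc2; North Co. would get 6.
- Midtown: South Co. compares 0, 7, 2, -5 and picks Loc2; North Co. would get -3.
- Downtown: South Co. compares 9, -2, -2, 3 and picks Loc1; North Co. would get -4.
North Co.'s induced payoffs are 6, -3, -4, so North Co. commits to Uptown. Subgame-perfect outcome: (Uptown, Loc2) with payoffs (6, 10).
Now find the simultaneous Nash equilibrium.
North Co.'s best replies: Loc1→Uptown; Loc2→Uptown; Loc3→Uptown; Loc4→Uptown.
South Co.'s best replies: Uptown→Loc2; Midtown→Loc2; Downtown→Loc1.
Only (Uptown, Loc2) has each player best-responding; Nash payoffs (6, 10).
Sequential outcome (Uptown, Loc2) coincides with the Nash profile (Uptown, Loc2).

yes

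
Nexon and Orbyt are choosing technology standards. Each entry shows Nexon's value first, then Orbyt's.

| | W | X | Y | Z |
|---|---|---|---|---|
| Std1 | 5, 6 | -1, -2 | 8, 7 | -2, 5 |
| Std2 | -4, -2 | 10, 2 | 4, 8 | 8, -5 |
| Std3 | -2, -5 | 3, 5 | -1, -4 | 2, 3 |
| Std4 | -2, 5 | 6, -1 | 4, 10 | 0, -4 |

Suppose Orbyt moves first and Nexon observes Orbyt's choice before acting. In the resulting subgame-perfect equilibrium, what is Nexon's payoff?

8

Solve by backward induction (Orbyt leads).
- W: BR = Std1, leader payoff 6.
- X: BR = Std2, leader payoff 2.
- Y: BR = Std1, leader payoff 7.
- Z: BR = Std2, leader payoff -5.
Maximizing over 6, 2, 7, -5, Orbyt chooses Y. Subgame-perfect outcome: (Std1, Y) with payoffs (8, 7).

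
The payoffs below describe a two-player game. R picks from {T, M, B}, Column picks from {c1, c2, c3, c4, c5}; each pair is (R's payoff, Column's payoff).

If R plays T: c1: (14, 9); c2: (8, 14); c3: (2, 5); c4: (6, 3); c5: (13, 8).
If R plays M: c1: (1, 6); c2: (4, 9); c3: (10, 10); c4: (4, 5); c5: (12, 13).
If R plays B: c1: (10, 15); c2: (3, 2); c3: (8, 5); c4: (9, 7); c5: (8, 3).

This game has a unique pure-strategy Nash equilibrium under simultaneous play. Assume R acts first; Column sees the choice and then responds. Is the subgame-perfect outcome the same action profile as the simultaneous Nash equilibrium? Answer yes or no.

Backward induction with R moving first.
- T: BR = c2, leader payoff 8.
- M: BR = c5, leader payoff 12.
- B: BR = c1, leader payoff 10.
Maximizing over 8, 12, 10, R chooses M. Subgame-perfect outcome: (M, c5) with payoffs (12, 13).
Now find the simultaneous Nash equilibrium.
R's best replies: c1→T; c2→T; c3→M; c4→B; c5→T.
Column's best replies: T→c2; M→c5; B→c1.
The unique mutual best reply is (T, c2), giving (8, 14).
Sequential outcome (M, c5) differs from the Nash profile (T, c2).

no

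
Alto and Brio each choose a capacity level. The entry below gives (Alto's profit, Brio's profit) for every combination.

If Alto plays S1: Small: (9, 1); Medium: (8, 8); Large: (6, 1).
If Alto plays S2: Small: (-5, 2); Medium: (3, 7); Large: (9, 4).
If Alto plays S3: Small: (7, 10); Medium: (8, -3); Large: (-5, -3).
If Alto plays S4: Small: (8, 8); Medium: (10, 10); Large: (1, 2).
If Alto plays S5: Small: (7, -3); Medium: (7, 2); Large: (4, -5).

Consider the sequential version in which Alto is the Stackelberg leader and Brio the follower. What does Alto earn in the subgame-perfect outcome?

Backward induction with Alto moving first.
- S1 → Brio plays Medium (best of 1, 8, 1); Alto gets 8.
- S2 → Brio plays Medium (best of 2, 7, 4); Alto gets 3.
- S3 → Brio plays Small (best of 10, -3, -3); Alto gets 7.
- S4 → Brio plays Medium (best of 8, 10, 2); Alto gets 10.
- S5 → Brio plays Medium (best of -3, 2, -5); Alto gets 7.
Alto's induced payoffs are 8, 3, 7, 10, 7, so Alto commits to S4. Subgame-perfect outcome: (S4, Medium) with payoffs (10, 10).

10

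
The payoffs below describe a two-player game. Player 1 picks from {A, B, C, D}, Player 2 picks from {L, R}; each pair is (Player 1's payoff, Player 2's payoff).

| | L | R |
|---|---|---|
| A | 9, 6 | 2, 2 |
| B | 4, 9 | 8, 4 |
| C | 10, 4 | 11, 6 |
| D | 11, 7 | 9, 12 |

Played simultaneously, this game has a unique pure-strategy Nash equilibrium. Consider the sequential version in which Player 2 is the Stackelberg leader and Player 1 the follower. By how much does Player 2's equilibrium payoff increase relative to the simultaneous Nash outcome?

1

Player 1 best-responds to each possible Player 2 move:
- L: BR = D, leader payoff 7.
- R: BR = C, leader payoff 6.
Among 7, 6, the best is 7 at L. Subgame-perfect outcome: (D, L) with payoffs (11, 7).
Now find the simultaneous Nash equilibrium.
Player 1's best replies: L→D; R→C.
Player 2's best replies: A→L; B→L; C→R; D→R.
Only (C, R) has each player best-responding; Nash payoffs (11, 6).
Player 2's commitment gain: 7 − 6 = 1.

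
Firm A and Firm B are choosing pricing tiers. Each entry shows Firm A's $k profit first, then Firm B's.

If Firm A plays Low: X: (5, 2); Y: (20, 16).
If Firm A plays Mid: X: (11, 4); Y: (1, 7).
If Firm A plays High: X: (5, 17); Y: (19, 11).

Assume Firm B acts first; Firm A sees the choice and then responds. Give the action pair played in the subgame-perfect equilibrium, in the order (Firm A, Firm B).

Solve by backward induction (Firm B leads).
- X → Firm A plays Mid (best of 5, 11, 5); Firm B gets 4.
- Y → Firm A plays Low (best of 20, 1, 19); Firm B gets 16.
Firm B's induced payoffs are 4, 16, so Firm B commits to Y. Subgame-perfect outcome: (Low, Y) with payoffs (20, 16).

(Low, Y)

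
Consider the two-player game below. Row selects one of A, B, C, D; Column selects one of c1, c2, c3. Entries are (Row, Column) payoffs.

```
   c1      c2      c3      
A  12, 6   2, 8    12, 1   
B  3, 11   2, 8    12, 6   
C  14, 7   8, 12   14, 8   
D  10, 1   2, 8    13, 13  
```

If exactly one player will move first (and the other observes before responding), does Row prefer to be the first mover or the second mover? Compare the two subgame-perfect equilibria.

If Row leads: Column's best replies are A→c2, B→c1, C→c2, D→c3; Row's induced payoffs 2, 3, 8, 13; outcome (D, c3), payoffs (13, 13).
If Column leads: Row's best replies are c1→C, c2→C, c3→C; Column's induced payoffs 7, 12, 8; outcome (C, c2), payoffs (8, 12).
Row gets 13 moving first and 8 moving second, so Row prefers to move first.

first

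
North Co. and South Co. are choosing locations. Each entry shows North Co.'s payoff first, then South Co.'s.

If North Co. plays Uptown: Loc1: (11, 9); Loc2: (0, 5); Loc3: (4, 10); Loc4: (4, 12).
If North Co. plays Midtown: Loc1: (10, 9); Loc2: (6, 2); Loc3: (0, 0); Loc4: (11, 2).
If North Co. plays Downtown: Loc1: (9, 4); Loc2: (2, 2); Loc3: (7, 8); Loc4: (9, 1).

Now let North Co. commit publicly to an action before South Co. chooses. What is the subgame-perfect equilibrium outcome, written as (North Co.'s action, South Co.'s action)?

Work backward from South Co.'s decision.
- Uptown → South Co. plays Loc4 (best of 9, 5, 10, 12); North Co. gets 4.
- Midtown → South Co. plays Loc1 (best of 9, 2, 0, 2); North Co. gets 10.
- Downtown → South Co. plays Loc3 (best of 4, 2, 8, 1); North Co. gets 7.
Maximizing over 4, 10, 7, North Co. chooses Midtown. Subgame-perfect outcome: (Midtown, Loc1) with payoffs (10, 9).

(Midtown, Loc1)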